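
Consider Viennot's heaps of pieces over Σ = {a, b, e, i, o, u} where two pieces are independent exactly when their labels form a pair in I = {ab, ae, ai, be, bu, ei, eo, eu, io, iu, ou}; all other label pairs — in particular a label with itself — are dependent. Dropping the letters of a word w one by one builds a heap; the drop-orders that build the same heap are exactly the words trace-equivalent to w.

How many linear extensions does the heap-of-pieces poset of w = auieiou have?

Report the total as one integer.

0(a) covers ∅
1(u) covers 0:a
2(i) covers ∅
3(e) covers ∅
4(i) covers 2:i
5(o) covers 0:a
6(u) covers 1:u
floor of heap: 0:a, 2:i, 3:e
completions by unplaced set U, small U first (add the entries for U minus each lowest piece of U):
  |U|=1: {3}:1  {4}:1  {5}:1  {6}:1
  |U|=2: {1,6}:1  {2,4}:1  {3,4}:2  {3,5}:2  {3,6}:2  {4,5}:2  {4,6}:2  {5,6}:2
  |U|=3: {1,3,6}:3  {1,4,6}:3  {1,5,6}:3  {2,3,4}:3  {2,4,5}:3  {2,4,6}:3  {3,4,5}:6  {3,4,6}:6  {3,5,6}:6  {4,5,6}:6
  |U|=4: {0,1,5,6}:3  {1,2,4,6}:6  {1,3,4,6}:12  {1,3,5,6}:12  {1,4,5,6}:12  {2,3,4,5}:12  {2,3,4,6}:12  {2,4,5,6}:12  {3,4,5,6}:24
  |U|=5: {0,1,3,5,6}:15  {0,1,4,5,6}:15  {1,2,3,4,6}:30  {1,2,4,5,6}:30  {1,3,4,5,6}:60  {2,3,4,5,6}:60
  start at 0(a): 180
  start at 2(i): 90
  start at 3(e): 45
sum over floor = 315

315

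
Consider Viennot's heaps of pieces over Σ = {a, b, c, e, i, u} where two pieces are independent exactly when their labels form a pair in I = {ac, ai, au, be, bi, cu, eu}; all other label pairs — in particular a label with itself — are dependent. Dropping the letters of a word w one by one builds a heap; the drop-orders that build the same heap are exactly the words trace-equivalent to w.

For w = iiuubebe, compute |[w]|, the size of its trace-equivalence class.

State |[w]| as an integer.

drop 0:i onto floor
drop 1:i onto {0:i}
drop 2:u onto {1:i}
drop 3:u onto {2:u}
drop 4:b onto {3:u}
drop 5:e onto {1:i}
drop 6:b onto {4:b}
drop 7:e onto {5:e}
ground layer = {0:i}
drop-orders for the pieces not yet dropped (sum over which currently-grounded one goes next):
  1 to go: {6} 1  {7} 1
  2 to go: {4,6} 1  {5,7} 1  {6,7} 2
  3 to go: {3,4,6} 1  {4,6,7} 3  {5,6,7} 3
  4 to go: {2,3,4,6} 1  {3,4,6,7} 4  {4,5,6,7} 6
  5 to go: {2,3,4,6,7} 5  {3,4,5,6,7} 10
  6 to go: {2,3,4,5,6,7} 15
  if 0:i drops first: 15 orders

15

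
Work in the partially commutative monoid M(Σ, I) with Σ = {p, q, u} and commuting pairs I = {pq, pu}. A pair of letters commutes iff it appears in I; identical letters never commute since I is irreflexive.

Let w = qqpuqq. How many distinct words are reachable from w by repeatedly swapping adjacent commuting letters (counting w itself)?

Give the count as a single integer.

6

drop 0:q onto floor
drop 1:q onto {0:q}
drop 2:p onto floor
drop 3:u onto {1:q}
drop 4:q onto {3:u}
drop 5:q onto {4:q}
ground layer = {0:q, 2:p}
drop-orders for the pieces not yet dropped (sum over which currently-grounded one goes next):
  1 to go: {2} 1  {5} 1
  2 to go: {2,5} 2  {4,5} 1
  3 to go: {2,4,5} 3  {3,4,5} 1
  4 to go: {1,3,4,5} 1  {2,3,4,5} 4
  if 0:q drops first: 5 orders
  if 2:p drops first: 1 orders
heap linearizations: 6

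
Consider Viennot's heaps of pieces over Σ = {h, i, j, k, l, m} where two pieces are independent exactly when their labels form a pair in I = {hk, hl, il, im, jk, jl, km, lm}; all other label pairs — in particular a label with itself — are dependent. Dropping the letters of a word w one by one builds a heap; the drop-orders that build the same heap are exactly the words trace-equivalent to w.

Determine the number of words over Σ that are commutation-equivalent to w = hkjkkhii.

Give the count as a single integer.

20

#0=h has no predecessor
#1=k has no predecessor
#2=j depends on [0:h]
#3=k depends on [1:k]
#4=k depends on [3:k]
#5=h depends on [2:j]
#6=i depends on [4:k, 5:h]
#7=i depends on [6:i]
sources: [0:h, 1:k]
N(rest) = Σ N(rest − s) over sources s of rest; N(one piece) = 1:
  size 1 → [7]=1
  size 2 → [6,7]=1
  size 3 → [4,6,7]=1  [5,6,7]=1
  size 4 → [2,5,6,7]=1  [3,4,6,7]=1  [4,5,6,7]=2
  size 5 → [0,2,5,6,7]=1  [1,3,4,6,7]=1  [2,4,5,6,7]=3  [3,4,5,6,7]=3
  size 6 → [0,2,4,5,6,7]=4  [1,3,4,5,6,7]=4  [2,3,4,5,6,7]=6
  first=0(h) contributes 10
  first=1(k) contributes 10
|[w]| = 20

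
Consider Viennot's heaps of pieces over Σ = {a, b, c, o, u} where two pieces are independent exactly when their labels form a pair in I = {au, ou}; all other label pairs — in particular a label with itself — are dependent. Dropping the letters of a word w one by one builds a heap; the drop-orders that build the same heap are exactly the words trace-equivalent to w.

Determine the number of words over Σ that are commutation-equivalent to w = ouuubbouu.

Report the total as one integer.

drop 0:o onto floor
drop 1:u onto floor
drop 2:u onto {1:u}
drop 3:u onto {2:u}
drop 4:b onto {0:o, 3:u}
drop 5:b onto {4:b}
drop 6:o onto {5:b}
drop 7:u onto {5:b}
drop 8:u onto {7:u}
ground layer = {0:o, 1:u}
drop-orders for the pieces not yet dropped (sum over which currently-grounded one goes next):
  1 to go: {6} 1  {8} 1
  2 to go: {6,8} 2  {7,8} 1
  3 to go: {6,7,8} 3
  4 to go: {5,6,7,8} 3
  5 to go: {4,5,6,7,8} 3
  6 to go: {0,4,5,6,7,8} 3  {3,4,5,6,7,8} 3
  7 to go: {0,3,4,5,6,7,8} 6  {2,3,4,5,6,7,8} 3
  if 0:o drops first: 3 orders
  if 1:u drops first: 9 orders
heap linearizations: 12

12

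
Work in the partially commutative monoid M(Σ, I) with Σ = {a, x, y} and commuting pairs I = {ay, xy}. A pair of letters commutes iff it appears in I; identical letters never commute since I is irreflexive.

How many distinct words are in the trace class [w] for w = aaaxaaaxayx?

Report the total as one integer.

drop 0:a onto floor
drop 1:a onto {0:a}
drop 2:a onto {1:a}
drop 3:x onto {2:a}
drop 4:a onto {3:x}
drop 5:a onto {4:a}
drop 6:a onto {5:a}
drop 7:x onto {6:a}
drop 8:a onto {7:x}
drop 9:y onto floor
drop 10:x onto {8:a}
ground layer = {0:a, 9:y}
drop-orders for the pieces not yet dropped (sum over which currently-grounded one goes next):
  1 to go: {9} 1  {10} 1
  2 to go: {8,10} 1  {9,10} 2
  3 to go: {7,8,10} 1  {8,9,10} 3
  4 to go: {6,7,8,10} 1  {7,8,9,10} 4
  5 to go: {5,6,7,8,10} 1  {6,7,8,9,10} 5
  6 to go: {4,5,6,7,8,10} 1  {5,6,7,8,9,10} 6
  7 to go: {3,4,5,6,7,8,10} 1  {4,5,6,7,8,9,10} 7
  8 to go: {2,3,4,5,6,7,8,10} 1  {3,4,5,6,7,8,9,10} 8
  9 to go: {1,2,3,4,5,6,7,8,10} 1  {2,3,4,5,6,7,8,9,10} 9
  if 0:a drops first: 10 orders
  if 9:y drops first: 1 orders
heap linearizations: 11

11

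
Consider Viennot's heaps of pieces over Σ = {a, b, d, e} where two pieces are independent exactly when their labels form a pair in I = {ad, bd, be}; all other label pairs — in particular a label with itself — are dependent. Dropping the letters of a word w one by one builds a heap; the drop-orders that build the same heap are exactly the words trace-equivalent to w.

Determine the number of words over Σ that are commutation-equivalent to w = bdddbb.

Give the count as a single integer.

20

#0=b has no predecessor
#1=d has no predecessor
#2=d depends on [1:d]
#3=d depends on [2:d]
#4=b depends on [0:b]
#5=b depends on [4:b]
sources: [0:b, 1:d]
N(rest) = Σ N(rest − s) over sources s of rest; N(one piece) = 1:
  size 1 → [3]=1  [5]=1
  size 2 → [2,3]=1  [3,5]=2  [4,5]=1
  size 3 → [0,4,5]=1  [1,2,3]=1  [2,3,5]=3  [3,4,5]=3
  size 4 → [0,3,4,5]=4  [1,2,3,5]=4  [2,3,4,5]=6
  first=0(b) contributes 10
  first=1(d) contributes 10
|[w]| = 20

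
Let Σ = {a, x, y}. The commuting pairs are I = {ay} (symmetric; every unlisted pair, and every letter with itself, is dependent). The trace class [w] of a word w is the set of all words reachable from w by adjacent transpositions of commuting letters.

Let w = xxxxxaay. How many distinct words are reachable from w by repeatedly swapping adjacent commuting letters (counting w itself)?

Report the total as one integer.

3

0(x) covers ∅
1(x) covers 0:x
2(x) covers 1:x
3(x) covers 2:x
4(x) covers 3:x
5(a) covers 4:x
6(a) covers 5:a
7(y) covers 4:x
floor of heap: 0:x
completions by unplaced set U, small U first (add the entries for U minus each lowest piece of U):
  |U|=1: {6}:1  {7}:1
  |U|=2: {5,6}:1  {6,7}:2
  |U|=3: {5,6,7}:3
  |U|=4: {4,5,6,7}:3
  |U|=5: {3,4,5,6,7}:3
  |U|=6: {2,3,4,5,6,7}:3
  start at 0(x): 3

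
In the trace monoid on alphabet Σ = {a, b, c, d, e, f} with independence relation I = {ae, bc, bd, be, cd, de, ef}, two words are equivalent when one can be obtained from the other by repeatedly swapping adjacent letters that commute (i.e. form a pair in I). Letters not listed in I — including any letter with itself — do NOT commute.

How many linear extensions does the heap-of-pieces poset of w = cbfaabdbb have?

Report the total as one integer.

piece 0:c — minimal
piece 1:b — minimal
piece 2:f rests on {0:c, 1:b}
piece 3:a rests on {2:f}
piece 4:a rests on {3:a}
piece 5:b rests on {4:a}
piece 6:d rests on {4:a}
piece 7:b rests on {5:b}
piece 8:b rests on {7:b}
minimal pieces: {0:c, 1:b}
ways to finish when only these pieces remain (= sum over removing one remaining piece with nothing left below it):
  1 left: {6}→1  {8}→1
  2 left: {6,8}→2  {7,8}→1
  3 left: {5,7,8}→1  {6,7,8}→3
  4 left: {5,6,7,8}→4
  5 left: {4,5,6,7,8}→4
  6 left: {3,4,5,6,7,8}→4
  7 left: {2,3,4,5,6,7,8}→4
  placing 0:c first → 4 extensions
  placing 1:b first → 4 extensions
total linear extensions = 8

8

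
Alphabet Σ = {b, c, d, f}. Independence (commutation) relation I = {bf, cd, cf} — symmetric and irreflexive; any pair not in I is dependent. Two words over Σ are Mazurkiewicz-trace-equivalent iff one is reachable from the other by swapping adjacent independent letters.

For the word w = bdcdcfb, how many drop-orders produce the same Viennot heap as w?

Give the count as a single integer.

drop 0:b onto floor
drop 1:d onto {0:b}
drop 2:c onto {0:b}
drop 3:d onto {1:d}
drop 4:c onto {2:c}
drop 5:f onto {3:d}
drop 6:b onto {3:d, 4:c}
ground layer = {0:b}
drop-orders for the pieces not yet dropped (sum over which currently-grounded one goes next):
  1 to go: {5} 1  {6} 1
  2 to go: {4,6} 1  {5,6} 2
  3 to go: {2,4,6} 1  {3,5,6} 2  {4,5,6} 3
  4 to go: {1,3,5,6} 2  {2,4,5,6} 4  {3,4,5,6} 5
  5 to go: {1,3,4,5,6} 7  {2,3,4,5,6} 9
  if 0:b drops first: 16 orders

16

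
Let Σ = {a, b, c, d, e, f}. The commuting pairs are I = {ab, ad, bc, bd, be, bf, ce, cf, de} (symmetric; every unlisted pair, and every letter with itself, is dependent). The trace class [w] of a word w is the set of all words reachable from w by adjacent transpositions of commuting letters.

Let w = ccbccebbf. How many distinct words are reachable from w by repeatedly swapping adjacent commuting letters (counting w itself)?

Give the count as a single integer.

drop 0:c onto floor
drop 1:c onto {0:c}
drop 2:b onto floor
drop 3:c onto {1:c}
drop 4:c onto {3:c}
drop 5:e onto floor
drop 6:b onto {2:b}
drop 7:b onto {6:b}
drop 8:f onto {5:e}
ground layer = {0:c, 2:b, 5:e}
drop-orders for the pieces not yet dropped (sum over which currently-grounded one goes next):
  1 to go: {4} 1  {7} 1  {8} 1
  2 to go: {3,4} 1  {4,7} 2  {4,8} 2  {5,8} 1  {6,7} 1  {7,8} 2
  3 to go: {1,3,4} 1  {2,6,7} 1  {3,4,7} 3  {3,4,8} 3  {4,5,8} 3  {4,6,7} 3  {4,7,8} 6  {5,7,8} 3  {6,7,8} 3
  4 to go: {0,1,3,4} 1  {1,3,4,7} 4  {1,3,4,8} 4  {2,4,6,7} 4  {2,6,7,8} 4  {3,4,5,8} 6  {3,4,6,7} 6  {3,4,7,8} 12  {4,5,7,8} 12  {4,6,7,8} 12  {5,6,7,8} 6
  5 to go: {0,1,3,4,7} 5  {0,1,3,4,8} 5  {1,3,4,5,8} 10  {1,3,4,6,7} 10  {1,3,4,7,8} 20  {2,3,4,6,7} 10  {2,4,6,7,8} 20  {2,5,6,7,8} 10  {3,4,5,7,8} 30  {3,4,6,7,8} 30  {4,5,6,7,8} 30
  6 to go: {0,1,3,4,5,8} 15  {0,1,3,4,6,7} 15  {0,1,3,4,7,8} 30  {1,2,3,4,6,7} 20  {1,3,4,5,7,8} 60  {1,3,4,6,7,8} 60  {2,3,4,6,7,8} 60  {2,4,5,6,7,8} 60  {3,4,5,6,7,8} 90
  7 to go: {0,1,2,3,4,6,7} 35  {0,1,3,4,5,7,8} 105  {0,1,3,4,6,7,8} 105  {1,2,3,4,6,7,8} 140  {1,3,4,5,6,7,8} 210  {2,3,4,5,6,7,8} 210
  if 0:c drops first: 560 orders
  if 2:b drops first: 420 orders
  if 5:e drops first: 280 orders
heap linearizations: 1260

1260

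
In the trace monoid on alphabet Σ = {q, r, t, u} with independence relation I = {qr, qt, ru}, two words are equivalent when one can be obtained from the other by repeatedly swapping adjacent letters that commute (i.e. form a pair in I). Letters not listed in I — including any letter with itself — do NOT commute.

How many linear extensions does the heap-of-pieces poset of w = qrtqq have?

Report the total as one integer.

10

#0=q has no predecessor
#1=r has no predecessor
#2=t depends on [1:r]
#3=q depends on [0:q]
#4=q depends on [3:q]
sources: [0:q, 1:r]
N(rest) = Σ N(rest − s) over sources s of rest; N(one piece) = 1:
  size 1 → [2]=1  [4]=1
  size 2 → [1,2]=1  [2,4]=2  [3,4]=1
  size 3 → [0,3,4]=1  [1,2,4]=3  [2,3,4]=3
  first=0(q) contributes 6
  first=1(r) contributes 4
|[w]| = 10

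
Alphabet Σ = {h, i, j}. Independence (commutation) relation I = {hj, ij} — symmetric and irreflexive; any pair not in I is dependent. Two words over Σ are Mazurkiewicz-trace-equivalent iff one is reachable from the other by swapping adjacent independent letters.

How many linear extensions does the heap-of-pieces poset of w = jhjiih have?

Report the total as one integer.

15

#0=j has no predecessor
#1=h has no predecessor
#2=j depends on [0:j]
#3=i depends on [1:h]
#4=i depends on [3:i]
#5=h depends on [4:i]
sources: [0:j, 1:h]
N(rest) = Σ N(rest − s) over sources s of rest; N(one piece) = 1:
  size 1 → [2]=1  [5]=1
  size 2 → [0,2]=1  [2,5]=2  [4,5]=1
  size 3 → [0,2,5]=3  [2,4,5]=3  [3,4,5]=1
  size 4 → [0,2,4,5]=6  [1,3,4,5]=1  [2,3,4,5]=4
  first=0(j) contributes 5
  first=1(h) contributes 10
|[w]| = 15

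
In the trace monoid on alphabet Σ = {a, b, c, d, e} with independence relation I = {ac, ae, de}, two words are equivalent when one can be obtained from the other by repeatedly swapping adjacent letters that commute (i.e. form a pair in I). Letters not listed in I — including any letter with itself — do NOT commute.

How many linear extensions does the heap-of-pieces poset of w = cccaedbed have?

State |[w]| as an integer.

drop 0:c onto floor
drop 1:c onto {0:c}
drop 2:c onto {1:c}
drop 3:a onto floor
drop 4:e onto {2:c}
drop 5:d onto {2:c, 3:a}
drop 6:b onto {4:e, 5:d}
drop 7:e onto {6:b}
drop 8:d onto {6:b}
ground layer = {0:c, 3:a}
drop-orders for the pieces not yet dropped (sum over which currently-grounded one goes next):
  1 to go: {7} 1  {8} 1
  2 to go: {7,8} 2
  3 to go: {6,7,8} 2
  4 to go: {4,6,7,8} 2  {5,6,7,8} 2
  5 to go: {3,5,6,7,8} 2  {4,5,6,7,8} 4
  6 to go: {2,4,5,6,7,8} 4  {3,4,5,6,7,8} 6
  7 to go: {1,2,4,5,6,7,8} 4  {2,3,4,5,6,7,8} 10
  if 0:c drops first: 14 orders
  if 3:a drops first: 4 orders
heap linearizations: 18

18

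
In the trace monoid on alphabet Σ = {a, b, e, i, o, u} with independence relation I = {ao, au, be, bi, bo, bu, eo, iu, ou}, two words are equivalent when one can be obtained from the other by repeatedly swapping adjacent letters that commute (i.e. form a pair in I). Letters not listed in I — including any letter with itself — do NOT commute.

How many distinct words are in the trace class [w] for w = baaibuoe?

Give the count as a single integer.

49

#0=b has no predecessor
#1=a depends on [0:b]
#2=a depends on [1:a]
#3=i depends on [2:a]
#4=b depends on [2:a]
#5=u has no predecessor
#6=o depends on [3:i]
#7=e depends on [3:i, 5:u]
sources: [0:b, 5:u]
N(rest) = Σ N(rest − s) over sources s of rest; N(one piece) = 1:
  size 1 → [4]=1  [6]=1  [7]=1
  size 2 → [4,6]=2  [4,7]=2  [5,7]=1  [6,7]=2
  size 3 → [3,6,7]=2  [4,5,7]=3  [4,6,7]=6  [5,6,7]=3
  size 4 → [3,4,6,7]=8  [3,5,6,7]=5  [4,5,6,7]=12
  size 5 → [2,3,4,6,7]=8  [3,4,5,6,7]=25
  size 6 → [1,2,3,4,6,7]=8  [2,3,4,5,6,7]=33
  first=0(b) contributes 41
  first=5(u) contributes 8
|[w]| = 49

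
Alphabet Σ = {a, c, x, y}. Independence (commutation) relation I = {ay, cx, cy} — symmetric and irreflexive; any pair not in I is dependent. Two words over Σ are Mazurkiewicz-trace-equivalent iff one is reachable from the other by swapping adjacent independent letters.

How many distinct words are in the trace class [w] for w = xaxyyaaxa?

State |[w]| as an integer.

6

#0=x has no predecessor
#1=a depends on [0:x]
#2=x depends on [1:a]
#3=y depends on [2:x]
#4=y depends on [3:y]
#5=a depends on [2:x]
#6=a depends on [5:a]
#7=x depends on [4:y, 6:a]
#8=a depends on [7:x]
sources: [0:x]
N(rest) = Σ N(rest − s) over sources s of rest; N(one piece) = 1:
  size 1 → [8]=1
  size 2 → [7,8]=1
  size 3 → [4,7,8]=1  [6,7,8]=1
  size 4 → [3,4,7,8]=1  [4,6,7,8]=2  [5,6,7,8]=1
  size 5 → [3,4,6,7,8]=3  [4,5,6,7,8]=3
  size 6 → [3,4,5,6,7,8]=6
  size 7 → [2,3,4,5,6,7,8]=6
  first=0(x) contributes 6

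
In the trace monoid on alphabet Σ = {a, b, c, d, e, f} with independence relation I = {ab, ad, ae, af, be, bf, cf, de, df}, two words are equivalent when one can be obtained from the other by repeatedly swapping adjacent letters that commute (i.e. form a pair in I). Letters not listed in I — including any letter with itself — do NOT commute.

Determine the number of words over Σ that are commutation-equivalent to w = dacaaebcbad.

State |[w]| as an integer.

0(d) covers ∅
1(a) covers ∅
2(c) covers 0:d, 1:a
3(a) covers 2:c
4(a) covers 3:a
5(e) covers 2:c
6(b) covers 2:c
7(c) covers 4:a, 5:e, 6:b
8(b) covers 7:c
9(a) covers 7:c
10(d) covers 8:b
floor of heap: 0:d, 1:a
completions by unplaced set U, small U first (add the entries for U minus each lowest piece of U):
  |U|=1: {9}:1  {10}:1
  |U|=2: {8,10}:1  {9,10}:2
  |U|=3: {8,9,10}:3
  |U|=4: {7,8,9,10}:3
  |U|=5: {4,7,8,9,10}:3  {5,7,8,9,10}:3  {6,7,8,9,10}:3
  |U|=6: {3,4,7,8,9,10}:3  {4,5,7,8,9,10}:6  {4,6,7,8,9,10}:6  {5,6,7,8,9,10}:6
  |U|=7: {3,4,5,7,8,9,10}:9  {3,4,6,7,8,9,10}:9  {4,5,6,7,8,9,10}:18
  |U|=8: {3,4,5,6,7,8,9,10}:36
  |U|=9: {2,3,4,5,6,7,8,9,10}:36
  start at 0(d): 36
  start at 1(a): 36
sum over floor = 72

72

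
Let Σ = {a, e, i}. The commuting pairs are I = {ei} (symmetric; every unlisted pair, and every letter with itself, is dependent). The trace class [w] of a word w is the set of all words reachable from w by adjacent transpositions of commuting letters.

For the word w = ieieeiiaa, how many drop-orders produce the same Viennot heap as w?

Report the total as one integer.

0(i) covers ∅
1(e) covers ∅
2(i) covers 0:i
3(e) covers 1:e
4(e) covers 3:e
5(i) covers 2:i
6(i) covers 5:i
7(a) covers 4:e, 6:i
8(a) covers 7:a
floor of heap: 0:i, 1:e
completions by unplaced set U, small U first (add the entries for U minus each lowest piece of U):
  |U|=1: {8}:1
  |U|=2: {7,8}:1
  |U|=3: {4,7,8}:1  {6,7,8}:1
  |U|=4: {3,4,7,8}:1  {4,6,7,8}:2  {5,6,7,8}:1
  |U|=5: {1,3,4,7,8}:1  {2,5,6,7,8}:1  {3,4,6,7,8}:3  {4,5,6,7,8}:3
  |U|=6: {0,2,5,6,7,8}:1  {1,3,4,6,7,8}:4  {2,4,5,6,7,8}:4  {3,4,5,6,7,8}:6
  |U|=7: {0,2,4,5,6,7,8}:5  {1,3,4,5,6,7,8}:10  {2,3,4,5,6,7,8}:10
  start at 0(i): 20
  start at 1(e): 15
sum over floor = 35

35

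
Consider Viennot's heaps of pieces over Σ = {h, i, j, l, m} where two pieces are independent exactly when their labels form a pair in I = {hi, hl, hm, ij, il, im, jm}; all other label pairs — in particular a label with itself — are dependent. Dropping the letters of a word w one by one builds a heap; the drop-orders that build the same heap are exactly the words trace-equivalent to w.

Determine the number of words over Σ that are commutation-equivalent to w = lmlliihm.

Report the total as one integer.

piece 0:l — minimal
piece 1:m rests on {0:l}
piece 2:l rests on {1:m}
piece 3:l rests on {2:l}
piece 4:i — minimal
piece 5:i rests on {4:i}
piece 6:h — minimal
piece 7:m rests on {3:l}
minimal pieces: {0:l, 4:i, 6:h}
ways to finish when only these pieces remain (= sum over removing one remaining piece with nothing left below it):
  1 left: {5}→1  {6}→1  {7}→1
  2 left: {3,7}→1  {4,5}→1  {5,6}→2  {5,7}→2  {6,7}→2
  3 left: {2,3,7}→1  {3,5,7}→3  {3,6,7}→3  {4,5,6}→3  {4,5,7}→3  {5,6,7}→6
  4 left: {1,2,3,7}→1  {2,3,5,7}→4  {2,3,6,7}→4  {3,4,5,7}→6  {3,5,6,7}→12  {4,5,6,7}→12
  5 left: {0,1,2,3,7}→1  {1,2,3,5,7}→5  {1,2,3,6,7}→5  {2,3,4,5,7}→10  {2,3,5,6,7}→20  {3,4,5,6,7}→30
  6 left: {0,1,2,3,5,7}→6  {0,1,2,3,6,7}→6  {1,2,3,4,5,7}→15  {1,2,3,5,6,7}→30  {2,3,4,5,6,7}→60
  placing 0:l first → 105 extensions
  placing 4:i first → 42 extensions
  placing 6:h first → 21 extensions
total linear extensions = 168

168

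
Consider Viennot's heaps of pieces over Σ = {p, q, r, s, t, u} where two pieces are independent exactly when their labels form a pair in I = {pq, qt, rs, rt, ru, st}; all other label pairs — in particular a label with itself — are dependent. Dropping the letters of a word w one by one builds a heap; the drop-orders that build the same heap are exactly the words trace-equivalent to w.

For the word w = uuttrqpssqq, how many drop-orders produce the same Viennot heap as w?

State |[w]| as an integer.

17

drop 0:u onto floor
drop 1:u onto {0:u}
drop 2:t onto {1:u}
drop 3:t onto {2:t}
drop 4:r onto floor
drop 5:q onto {1:u, 4:r}
drop 6:p onto {3:t, 4:r}
drop 7:s onto {5:q, 6:p}
drop 8:s onto {7:s}
drop 9:q onto {8:s}
drop 10:q onto {9:q}
ground layer = {0:u, 4:r}
drop-orders for the pieces not yet dropped (sum over which currently-grounded one goes next):
  1 to go: {10} 1
  2 to go: {9,10} 1
  3 to go: {8,9,10} 1
  4 to go: {7,8,9,10} 1
  5 to go: {5,7,8,9,10} 1  {6,7,8,9,10} 1
  6 to go: {3,6,7,8,9,10} 1  {5,6,7,8,9,10} 2
  7 to go: {2,3,6,7,8,9,10} 1  {3,5,6,7,8,9,10} 3  {4,5,6,7,8,9,10} 2
  8 to go: {2,3,5,6,7,8,9,10} 4  {3,4,5,6,7,8,9,10} 5
  9 to go: {1,2,3,5,6,7,8,9,10} 4  {2,3,4,5,6,7,8,9,10} 9
  if 0:u drops first: 13 orders
  if 4:r drops first: 4 orders
heap linearizations: 17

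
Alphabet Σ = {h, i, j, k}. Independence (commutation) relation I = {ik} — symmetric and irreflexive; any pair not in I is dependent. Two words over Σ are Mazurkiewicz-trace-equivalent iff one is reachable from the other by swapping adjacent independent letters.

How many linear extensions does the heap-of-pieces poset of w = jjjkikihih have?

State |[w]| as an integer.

drop 0:j onto floor
drop 1:j onto {0:j}
drop 2:j onto {1:j}
drop 3:k onto {2:j}
drop 4:i onto {2:j}
drop 5:k onto {3:k}
drop 6:i onto {4:i}
drop 7:h onto {5:k, 6:i}
drop 8:i onto {7:h}
drop 9:h onto {8:i}
ground layer = {0:j}
drop-orders for the pieces not yet dropped (sum over which currently-grounded one goes next):
  1 to go: {9} 1
  2 to go: {8,9} 1
  3 to go: {7,8,9} 1
  4 to go: {5,7,8,9} 1  {6,7,8,9} 1
  5 to go: {3,5,7,8,9} 1  {4,6,7,8,9} 1  {5,6,7,8,9} 2
  6 to go: {3,5,6,7,8,9} 3  {4,5,6,7,8,9} 3
  7 to go: {3,4,5,6,7,8,9} 6
  8 to go: {2,3,4,5,6,7,8,9} 6
  if 0:j drops first: 6 orders

6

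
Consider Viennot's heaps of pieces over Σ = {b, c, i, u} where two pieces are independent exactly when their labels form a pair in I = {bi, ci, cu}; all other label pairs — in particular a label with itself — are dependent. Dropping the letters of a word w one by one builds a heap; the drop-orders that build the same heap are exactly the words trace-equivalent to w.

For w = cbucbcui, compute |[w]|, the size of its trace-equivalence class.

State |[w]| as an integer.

6

piece 0:c — minimal
piece 1:b rests on {0:c}
piece 2:u rests on {1:b}
piece 3:c rests on {1:b}
piece 4:b rests on {2:u, 3:c}
piece 5:c rests on {4:b}
piece 6:u rests on {4:b}
piece 7:i rests on {6:u}
minimal pieces: {0:c}
ways to finish when only these pieces remain (= sum over removing one remaining piece with nothing left below it):
  1 left: {5}→1  {7}→1
  2 left: {5,7}→2  {6,7}→1
  3 left: {5,6,7}→3
  4 left: {4,5,6,7}→3
  5 left: {2,4,5,6,7}→3  {3,4,5,6,7}→3
  6 left: {2,3,4,5,6,7}→6
  placing 0:c first → 6 extensions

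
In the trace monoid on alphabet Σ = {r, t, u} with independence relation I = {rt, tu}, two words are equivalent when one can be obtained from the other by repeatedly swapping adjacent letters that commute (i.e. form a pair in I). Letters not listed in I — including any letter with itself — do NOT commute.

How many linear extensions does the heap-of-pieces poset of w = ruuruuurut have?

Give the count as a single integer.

10

#0=r has no predecessor
#1=u depends on [0:r]
#2=u depends on [1:u]
#3=r depends on [2:u]
#4=u depends on [3:r]
#5=u depends on [4:u]
#6=u depends on [5:u]
#7=r depends on [6:u]
#8=u depends on [7:r]
#9=t has no predecessor
sources: [0:r, 9:t]
N(rest) = Σ N(rest − s) over sources s of rest; N(one piece) = 1:
  size 1 → [8]=1  [9]=1
  size 2 → [7,8]=1  [8,9]=2
  size 3 → [6,7,8]=1  [7,8,9]=3
  size 4 → [5,6,7,8]=1  [6,7,8,9]=4
  size 5 → [4,5,6,7,8]=1  [5,6,7,8,9]=5
  size 6 → [3,4,5,6,7,8]=1  [4,5,6,7,8,9]=6
  size 7 → [2,3,4,5,6,7,8]=1  [3,4,5,6,7,8,9]=7
  size 8 → [1,2,3,4,5,6,7,8]=1  [2,3,4,5,6,7,8,9]=8
  first=0(r) contributes 9
  first=9(t) contributes 1
|[w]| = 10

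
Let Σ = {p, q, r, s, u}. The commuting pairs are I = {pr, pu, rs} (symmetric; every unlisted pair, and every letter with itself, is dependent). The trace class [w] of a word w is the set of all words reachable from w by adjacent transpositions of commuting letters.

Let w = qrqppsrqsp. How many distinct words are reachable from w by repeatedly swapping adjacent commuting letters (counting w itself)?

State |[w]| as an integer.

0(q) covers ∅
1(r) covers 0:q
2(q) covers 1:r
3(p) covers 2:q
4(p) covers 3:p
5(s) covers 4:p
6(r) covers 2:q
7(q) covers 5:s, 6:r
8(s) covers 7:q
9(p) covers 8:s
floor of heap: 0:q
completions by unplaced set U, small U first (add the entries for U minus each lowest piece of U):
  |U|=1: {9}:1
  |U|=2: {8,9}:1
  |U|=3: {7,8,9}:1
  |U|=4: {5,7,8,9}:1  {6,7,8,9}:1
  |U|=5: {4,5,7,8,9}:1  {5,6,7,8,9}:2
  |U|=6: {3,4,5,7,8,9}:1  {4,5,6,7,8,9}:3
  |U|=7: {3,4,5,6,7,8,9}:4
  |U|=8: {2,3,4,5,6,7,8,9}:4
  start at 0(q): 4

4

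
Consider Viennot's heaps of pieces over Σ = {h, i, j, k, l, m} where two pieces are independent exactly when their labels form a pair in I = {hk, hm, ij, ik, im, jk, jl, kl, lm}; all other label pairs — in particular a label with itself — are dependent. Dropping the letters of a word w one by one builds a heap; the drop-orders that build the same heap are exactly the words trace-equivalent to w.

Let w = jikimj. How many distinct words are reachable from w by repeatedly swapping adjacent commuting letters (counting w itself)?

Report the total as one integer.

30

0(j) covers ∅
1(i) covers ∅
2(k) covers ∅
3(i) covers 1:i
4(m) covers 0:j, 2:k
5(j) covers 4:m
floor of heap: 0:j, 1:i, 2:k
completions by unplaced set U, small U first (add the entries for U minus each lowest piece of U):
  |U|=1: {3}:1  {5}:1
  |U|=2: {1,3}:1  {3,5}:2  {4,5}:1
  |U|=3: {0,4,5}:1  {1,3,5}:3  {2,4,5}:1  {3,4,5}:3
  |U|=4: {0,2,4,5}:2  {0,3,4,5}:4  {1,3,4,5}:6  {2,3,4,5}:4
  start at 0(j): 10
  start at 1(i): 10
  start at 2(k): 10
sum over floor = 30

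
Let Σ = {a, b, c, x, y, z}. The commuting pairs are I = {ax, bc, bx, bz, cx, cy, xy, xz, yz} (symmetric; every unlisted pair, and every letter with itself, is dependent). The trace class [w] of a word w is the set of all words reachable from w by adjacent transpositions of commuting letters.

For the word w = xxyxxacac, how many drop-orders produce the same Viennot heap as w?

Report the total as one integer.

#0=x has no predecessor
#1=x depends on [0:x]
#2=y has no predecessor
#3=x depends on [1:x]
#4=x depends on [3:x]
#5=a depends on [2:y]
#6=c depends on [5:a]
#7=a depends on [6:c]
#8=c depends on [7:a]
sources: [0:x, 2:y]
N(rest) = Σ N(rest − s) over sources s of rest; N(one piece) = 1:
  size 1 → [4]=1  [8]=1
  size 2 → [3,4]=1  [4,8]=2  [7,8]=1
  size 3 → [1,3,4]=1  [3,4,8]=3  [4,7,8]=3  [6,7,8]=1
  size 4 → [0,1,3,4]=1  [1,3,4,8]=4  [3,4,7,8]=6  [4,6,7,8]=4  [5,6,7,8]=1
  size 5 → [0,1,3,4,8]=5  [1,3,4,7,8]=10  [2,5,6,7,8]=1  [3,4,6,7,8]=10  [4,5,6,7,8]=5
  size 6 → [0,1,3,4,7,8]=15  [1,3,4,6,7,8]=20  [2,4,5,6,7,8]=6  [3,4,5,6,7,8]=15
  size 7 → [0,1,3,4,6,7,8]=35  [1,3,4,5,6,7,8]=35  [2,3,4,5,6,7,8]=21
  first=0(x) contributes 56
  first=2(y) contributes 70
|[w]| = 126

126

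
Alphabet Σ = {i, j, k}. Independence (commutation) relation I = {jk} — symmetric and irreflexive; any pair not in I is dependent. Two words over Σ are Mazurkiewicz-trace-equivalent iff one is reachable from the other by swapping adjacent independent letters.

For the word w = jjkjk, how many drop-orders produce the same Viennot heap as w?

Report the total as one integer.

10

drop 0:j onto floor
drop 1:j onto {0:j}
drop 2:k onto floor
drop 3:j onto {1:j}
drop 4:k onto {2:k}
ground layer = {0:j, 2:k}
drop-orders for the pieces not yet dropped (sum over which currently-grounded one goes next):
  1 to go: {3} 1  {4} 1
  2 to go: {1,3} 1  {2,4} 1  {3,4} 2
  3 to go: {0,1,3} 1  {1,3,4} 3  {2,3,4} 3
  if 0:j drops first: 6 orders
  if 2:k drops first: 4 orders
heap linearizations: 10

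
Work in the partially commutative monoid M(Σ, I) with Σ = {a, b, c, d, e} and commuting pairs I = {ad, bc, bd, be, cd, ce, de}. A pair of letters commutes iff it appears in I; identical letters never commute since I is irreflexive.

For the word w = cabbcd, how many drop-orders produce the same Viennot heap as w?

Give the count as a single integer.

18

drop 0:c onto floor
drop 1:a onto {0:c}
drop 2:b onto {1:a}
drop 3:b onto {2:b}
drop 4:c onto {1:a}
drop 5:d onto floor
ground layer = {0:c, 5:d}
drop-orders for the pieces not yet dropped (sum over which currently-grounded one goes next):
  1 to go: {3} 1  {4} 1  {5} 1
  2 to go: {2,3} 1  {3,4} 2  {3,5} 2  {4,5} 2
  3 to go: {2,3,4} 3  {2,3,5} 3  {3,4,5} 6
  4 to go: {1,2,3,4} 3  {2,3,4,5} 12
  if 0:c drops first: 15 orders
  if 5:d drops first: 3 orders
heap linearizations: 18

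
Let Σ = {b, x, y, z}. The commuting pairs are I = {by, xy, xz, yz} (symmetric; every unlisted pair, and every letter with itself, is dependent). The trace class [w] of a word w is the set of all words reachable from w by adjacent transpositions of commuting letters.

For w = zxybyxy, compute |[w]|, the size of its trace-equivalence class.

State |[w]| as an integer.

0(z) covers ∅
1(x) covers ∅
2(y) covers ∅
3(b) covers 0:z, 1:x
4(y) covers 2:y
5(x) covers 3:b
6(y) covers 4:y
floor of heap: 0:z, 1:x, 2:y
completions by unplaced set U, small U first (add the entries for U minus each lowest piece of U):
  |U|=1: {5}:1  {6}:1
  |U|=2: {3,5}:1  {4,6}:1  {5,6}:2
  |U|=3: {0,3,5}:1  {1,3,5}:1  {2,4,6}:1  {3,5,6}:3  {4,5,6}:3
  |U|=4: {0,1,3,5}:2  {0,3,5,6}:4  {1,3,5,6}:4  {2,4,5,6}:4  {3,4,5,6}:6
  |U|=5: {0,1,3,5,6}:10  {0,3,4,5,6}:10  {1,3,4,5,6}:10  {2,3,4,5,6}:10
  start at 0(z): 20
  start at 1(x): 20
  start at 2(y): 30
sum over floor = 70

70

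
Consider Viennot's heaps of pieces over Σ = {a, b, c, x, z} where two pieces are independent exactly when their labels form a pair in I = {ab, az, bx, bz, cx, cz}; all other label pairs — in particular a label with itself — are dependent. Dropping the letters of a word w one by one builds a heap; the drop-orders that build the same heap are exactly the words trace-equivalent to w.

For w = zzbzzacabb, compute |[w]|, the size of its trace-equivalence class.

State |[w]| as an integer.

drop 0:z onto floor
drop 1:z onto {0:z}
drop 2:b onto floor
drop 3:z onto {1:z}
drop 4:z onto {3:z}
drop 5:a onto floor
drop 6:c onto {2:b, 5:a}
drop 7:a onto {6:c}
drop 8:b onto {6:c}
drop 9:b onto {8:b}
ground layer = {0:z, 2:b, 5:a}
drop-orders for the pieces not yet dropped (sum over which currently-grounded one goes next):
  1 to go: {4} 1  {7} 1  {9} 1
  2 to go: {3,4} 1  {4,7} 2  {4,9} 2  {7,9} 2  {8,9} 1
  3 to go: {1,3,4} 1  {3,4,7} 3  {3,4,9} 3  {4,7,9} 6  {4,8,9} 3  {7,8,9} 3
  4 to go: {0,1,3,4} 1  {1,3,4,7} 4  {1,3,4,9} 4  {3,4,7,9} 12  {3,4,8,9} 6  {4,7,8,9} 12  {6,7,8,9} 3
  5 to go: {0,1,3,4,7} 5  {0,1,3,4,9} 5  {1,3,4,7,9} 20  {1,3,4,8,9} 10  {2,6,7,8,9} 3  {3,4,7,8,9} 30  {4,6,7,8,9} 15  {5,6,7,8,9} 3
  6 to go: {0,1,3,4,7,9} 30  {0,1,3,4,8,9} 15  {1,3,4,7,8,9} 60  {2,4,6,7,8,9} 18  {2,5,6,7,8,9} 6  {3,4,6,7,8,9} 45  {4,5,6,7,8,9} 18
  7 to go: {0,1,3,4,7,8,9} 105  {1,3,4,6,7,8,9} 105  {2,3,4,6,7,8,9} 63  {2,4,5,6,7,8,9} 42  {3,4,5,6,7,8,9} 63
  8 to go: {0,1,3,4,6,7,8,9} 210  {1,2,3,4,6,7,8,9} 168  {1,3,4,5,6,7,8,9} 168  {2,3,4,5,6,7,8,9} 168
  if 0:z drops first: 504 orders
  if 2:b drops first: 378 orders
  if 5:a drops first: 378 orders
heap linearizations: 1260

1260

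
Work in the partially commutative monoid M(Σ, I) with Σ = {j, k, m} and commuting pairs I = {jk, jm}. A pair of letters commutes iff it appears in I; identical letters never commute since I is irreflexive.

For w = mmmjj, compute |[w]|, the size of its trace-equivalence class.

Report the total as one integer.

10

0(m) covers ∅
1(m) covers 0:m
2(m) covers 1:m
3(j) covers ∅
4(j) covers 3:j
floor of heap: 0:m, 3:j
completions by unplaced set U, small U first (add the entries for U minus each lowest piece of U):
  |U|=1: {2}:1  {4}:1
  |U|=2: {1,2}:1  {2,4}:2  {3,4}:1
  |U|=3: {0,1,2}:1  {1,2,4}:3  {2,3,4}:3
  start at 0(m): 6
  start at 3(j): 4
sum over floor = 10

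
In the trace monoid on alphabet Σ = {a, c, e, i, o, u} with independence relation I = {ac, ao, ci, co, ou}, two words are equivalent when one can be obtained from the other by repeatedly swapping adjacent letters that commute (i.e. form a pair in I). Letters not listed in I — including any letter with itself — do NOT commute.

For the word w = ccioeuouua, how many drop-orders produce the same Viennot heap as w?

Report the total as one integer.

0(c) covers ∅
1(c) covers 0:c
2(i) covers ∅
3(o) covers 2:i
4(e) covers 1:c, 3:o
5(u) covers 4:e
6(o) covers 4:e
7(u) covers 5:u
8(u) covers 7:u
9(a) covers 8:u
floor of heap: 0:c, 2:i
completions by unplaced set U, small U first (add the entries for U minus each lowest piece of U):
  |U|=1: {6}:1  {9}:1
  |U|=2: {6,9}:2  {8,9}:1
  |U|=3: {6,8,9}:3  {7,8,9}:1
  |U|=4: {5,7,8,9}:1  {6,7,8,9}:4
  |U|=5: {5,6,7,8,9}:5
  |U|=6: {4,5,6,7,8,9}:5
  |U|=7: {1,4,5,6,7,8,9}:5  {3,4,5,6,7,8,9}:5
  |U|=8: {0,1,4,5,6,7,8,9}:5  {1,3,4,5,6,7,8,9}:10  {2,3,4,5,6,7,8,9}:5
  start at 0(c): 15
  start at 2(i): 15
sum over floor = 30

30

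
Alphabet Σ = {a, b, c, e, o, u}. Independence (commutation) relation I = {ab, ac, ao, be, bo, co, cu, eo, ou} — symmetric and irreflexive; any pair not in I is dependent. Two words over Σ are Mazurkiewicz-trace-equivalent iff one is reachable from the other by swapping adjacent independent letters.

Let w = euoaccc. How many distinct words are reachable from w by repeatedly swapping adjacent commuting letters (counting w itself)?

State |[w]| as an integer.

piece 0:e — minimal
piece 1:u rests on {0:e}
piece 2:o — minimal
piece 3:a rests on {1:u}
piece 4:c rests on {0:e}
piece 5:c rests on {4:c}
piece 6:c rests on {5:c}
minimal pieces: {0:e, 2:o}
ways to finish when only these pieces remain (= sum over removing one remaining piece with nothing left below it):
  1 left: {2}→1  {3}→1  {6}→1
  2 left: {1,3}→1  {2,3}→2  {2,6}→2  {3,6}→2  {5,6}→1
  3 left: {1,2,3}→3  {1,3,6}→3  {2,3,6}→6  {2,5,6}→3  {3,5,6}→3  {4,5,6}→1
  4 left: {1,2,3,6}→12  {1,3,5,6}→6  {2,3,5,6}→12  {2,4,5,6}→4  {3,4,5,6}→4
  5 left: {1,2,3,5,6}→30  {1,3,4,5,6}→10  {2,3,4,5,6}→20
  placing 0:e first → 60 extensions
  placing 2:o first → 10 extensions
total linear extensions = 70

70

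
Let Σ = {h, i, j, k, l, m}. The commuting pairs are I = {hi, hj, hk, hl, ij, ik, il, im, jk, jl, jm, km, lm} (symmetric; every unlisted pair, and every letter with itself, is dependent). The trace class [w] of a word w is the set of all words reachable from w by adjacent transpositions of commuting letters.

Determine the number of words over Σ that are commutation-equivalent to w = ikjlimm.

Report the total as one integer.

630

piece 0:i — minimal
piece 1:k — minimal
piece 2:j — minimal
piece 3:l rests on {1:k}
piece 4:i rests on {0:i}
piece 5:m — minimal
piece 6:m rests on {5:m}
minimal pieces: {0:i, 1:k, 2:j, 5:m}
ways to finish when only these pieces remain (= sum over removing one remaining piece with nothing left below it):
  1 left: {2}→1  {3}→1  {4}→1  {6}→1
  2 left: {0,4}→1  {1,3}→1  {2,3}→2  {2,4}→2  {2,6}→2  {3,4}→2  {3,6}→2  {4,6}→2  {5,6}→1
  3 left: {0,2,4}→3  {0,3,4}→3  {0,4,6}→3  {1,2,3}→3  {1,3,4}→3  {1,3,6}→3  {2,3,4}→6  {2,3,6}→6  {2,4,6}→6  {2,5,6}→3  {3,4,6}→6  {3,5,6}→3  {4,5,6}→3
  4 left: {0,1,3,4}→6  {0,2,3,4}→12  {0,2,4,6}→12  {0,3,4,6}→12  {0,4,5,6}→6  {1,2,3,4}→12  {1,2,3,6}→12  {1,3,4,6}→12  {1,3,5,6}→6  {2,3,4,6}→24  {2,3,5,6}→12  {2,4,5,6}→12  {3,4,5,6}→12
  5 left: {0,1,2,3,4}→30  {0,1,3,4,6}→30  {0,2,3,4,6}→60  {0,2,4,5,6}→30  {0,3,4,5,6}→30  {1,2,3,4,6}→60  {1,2,3,5,6}→30  {1,3,4,5,6}→30  {2,3,4,5,6}→60
  placing 0:i first → 180 extensions
  placing 1:k first → 180 extensions
  placing 2:j first → 90 extensions
  placing 5:m first → 180 extensions
total linear extensions = 630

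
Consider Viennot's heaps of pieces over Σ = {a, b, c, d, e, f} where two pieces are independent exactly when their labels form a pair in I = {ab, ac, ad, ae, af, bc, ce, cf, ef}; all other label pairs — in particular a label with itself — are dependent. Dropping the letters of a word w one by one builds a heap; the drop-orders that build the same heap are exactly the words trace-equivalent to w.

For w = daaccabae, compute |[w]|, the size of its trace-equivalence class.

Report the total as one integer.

0(d) covers ∅
1(a) covers ∅
2(a) covers 1:a
3(c) covers 0:d
4(c) covers 3:c
5(a) covers 2:a
6(b) covers 0:d
7(a) covers 5:a
8(e) covers 6:b
floor of heap: 0:d, 1:a
completions by unplaced set U, small U first (add the entries for U minus each lowest piece of U):
  |U|=1: {4}:1  {7}:1  {8}:1
  |U|=2: {3,4}:1  {4,7}:2  {4,8}:2  {5,7}:1  {6,8}:1  {7,8}:2
  |U|=3: {2,5,7}:1  {3,4,7}:3  {3,4,8}:3  {4,5,7}:3  {4,6,8}:3  {4,7,8}:6  {5,7,8}:3  {6,7,8}:3
  |U|=4: {1,2,5,7}:1  {2,4,5,7}:4  {2,5,7,8}:4  {3,4,5,7}:6  {3,4,6,8}:6  {3,4,7,8}:12  {4,5,7,8}:12  {4,6,7,8}:12  {5,6,7,8}:6
  |U|=5: {0,3,4,6,8}:6  {1,2,4,5,7}:5  {1,2,5,7,8}:5  {2,3,4,5,7}:10  {2,4,5,7,8}:20  {2,5,6,7,8}:10  {3,4,5,7,8}:30  {3,4,6,7,8}:30  {4,5,6,7,8}:30
  |U|=6: {0,3,4,6,7,8}:36  {1,2,3,4,5,7}:15  {1,2,4,5,7,8}:30  {1,2,5,6,7,8}:15  {2,3,4,5,7,8}:60  {2,4,5,6,7,8}:60  {3,4,5,6,7,8}:90
  |U|=7: {0,3,4,5,6,7,8}:126  {1,2,3,4,5,7,8}:105  {1,2,4,5,6,7,8}:105  {2,3,4,5,6,7,8}:210
  start at 0(d): 420
  start at 1(a): 336
sum over floor = 756

756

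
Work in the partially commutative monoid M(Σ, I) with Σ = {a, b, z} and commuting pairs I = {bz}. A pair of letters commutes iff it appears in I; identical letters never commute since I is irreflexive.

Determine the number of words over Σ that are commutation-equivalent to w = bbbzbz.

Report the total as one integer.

0(b) covers ∅
1(b) covers 0:b
2(b) covers 1:b
3(z) covers ∅
4(b) covers 2:b
5(z) covers 3:z
floor of heap: 0:b, 3:z
completions by unplaced set U, small U first (add the entries for U minus each lowest piece of U):
  |U|=1: {4}:1  {5}:1
  |U|=2: {2,4}:1  {3,5}:1  {4,5}:2
  |U|=3: {1,2,4}:1  {2,4,5}:3  {3,4,5}:3
  |U|=4: {0,1,2,4}:1  {1,2,4,5}:4  {2,3,4,5}:6
  start at 0(b): 10
  start at 3(z): 5
sum over floor = 15

15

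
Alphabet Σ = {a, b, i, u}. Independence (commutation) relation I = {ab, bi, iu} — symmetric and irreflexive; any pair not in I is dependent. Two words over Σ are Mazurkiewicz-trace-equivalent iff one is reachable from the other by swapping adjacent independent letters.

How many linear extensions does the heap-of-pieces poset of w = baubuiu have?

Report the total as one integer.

0(b) covers ∅
1(a) covers ∅
2(u) covers 0:b, 1:a
3(b) covers 2:u
4(u) covers 3:b
5(i) covers 1:a
6(u) covers 4:u
floor of heap: 0:b, 1:a
completions by unplaced set U, small U first (add the entries for U minus each lowest piece of U):
  |U|=1: {5}:1  {6}:1
  |U|=2: {4,6}:1  {5,6}:2
  |U|=3: {3,4,6}:1  {4,5,6}:3
  |U|=4: {2,3,4,6}:1  {3,4,5,6}:4
  |U|=5: {0,2,3,4,6}:1  {2,3,4,5,6}:5
  start at 0(b): 5
  start at 1(a): 6
sum over floor = 11

11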